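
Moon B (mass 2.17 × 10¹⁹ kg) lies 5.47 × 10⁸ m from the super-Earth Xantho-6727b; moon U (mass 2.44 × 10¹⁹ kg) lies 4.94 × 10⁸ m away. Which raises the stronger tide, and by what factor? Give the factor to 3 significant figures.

Moon U, by a factor of ≈ 1.53

Tidal acceleration ∝ M/d³, so compare M/d³ for each.
Moon B: (2.17 × 10¹⁹) / (5.47 × 10⁸)³ = 1.326 × 10⁻⁷
Moon U: (2.44 × 10¹⁹) / (4.94 × 10⁸)³ = 2.024 × 10⁻⁷
Ratio (larger/smaller) = 1.53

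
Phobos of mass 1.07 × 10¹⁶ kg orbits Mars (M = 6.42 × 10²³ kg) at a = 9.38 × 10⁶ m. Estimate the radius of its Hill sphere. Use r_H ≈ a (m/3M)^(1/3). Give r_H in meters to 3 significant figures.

1.66 × 10⁴ m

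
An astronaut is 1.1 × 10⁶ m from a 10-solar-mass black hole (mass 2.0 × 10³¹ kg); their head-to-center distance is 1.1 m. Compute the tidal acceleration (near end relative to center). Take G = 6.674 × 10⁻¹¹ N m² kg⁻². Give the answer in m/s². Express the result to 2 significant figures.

Δa = 2GMr/d³
   = 2 × (6.674 × 10⁻¹¹) × (2.0 × 10³¹) × (1.1) / (1.1 × 10⁶)³
   = 2.2 × 10³ m/s²

2.2 × 10³ m/s²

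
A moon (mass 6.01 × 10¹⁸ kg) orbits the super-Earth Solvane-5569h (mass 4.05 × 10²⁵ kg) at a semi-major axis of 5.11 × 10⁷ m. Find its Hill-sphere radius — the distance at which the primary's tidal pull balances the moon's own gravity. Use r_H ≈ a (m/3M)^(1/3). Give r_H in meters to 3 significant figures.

r_H ≈ a (m/3M)^(1/3)
    = (5.11 × 10⁷) × (6.01 × 10¹⁸ / (3 × 4.05 × 10²⁵))^(1/3)
    = 1.88 × 10⁵ m

1.88 × 10⁵ m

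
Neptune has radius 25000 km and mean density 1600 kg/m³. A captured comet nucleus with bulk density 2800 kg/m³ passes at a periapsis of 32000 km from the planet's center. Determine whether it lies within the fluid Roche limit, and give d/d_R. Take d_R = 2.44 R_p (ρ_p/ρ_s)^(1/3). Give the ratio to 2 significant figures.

inside; d/d_R ≈ 0.63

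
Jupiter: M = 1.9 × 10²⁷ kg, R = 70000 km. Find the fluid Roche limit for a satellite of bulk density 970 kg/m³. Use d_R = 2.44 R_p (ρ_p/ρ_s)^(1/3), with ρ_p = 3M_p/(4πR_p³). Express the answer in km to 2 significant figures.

ρ_p = 3M_p/(4πR_p³) = 3 × (1.9 × 10²⁷) / (4π × (7.0 × 10⁷ m)³) = 1300 kg/m³
d_R = 2.44 × 70000 km × (1300/970)^(1/3)
    = 1.9 × 10⁵ km

1.9 × 10⁵ km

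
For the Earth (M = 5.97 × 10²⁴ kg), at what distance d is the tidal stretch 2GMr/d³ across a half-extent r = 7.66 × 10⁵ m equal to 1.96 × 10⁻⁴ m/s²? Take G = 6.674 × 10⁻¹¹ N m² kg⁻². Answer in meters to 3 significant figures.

1.46 × 10⁸ m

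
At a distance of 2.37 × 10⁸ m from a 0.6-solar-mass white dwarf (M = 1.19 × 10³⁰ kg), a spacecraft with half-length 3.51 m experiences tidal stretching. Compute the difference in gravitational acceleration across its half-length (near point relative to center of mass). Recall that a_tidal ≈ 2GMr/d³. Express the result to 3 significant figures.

4.19 × 10⁻⁵ m/s²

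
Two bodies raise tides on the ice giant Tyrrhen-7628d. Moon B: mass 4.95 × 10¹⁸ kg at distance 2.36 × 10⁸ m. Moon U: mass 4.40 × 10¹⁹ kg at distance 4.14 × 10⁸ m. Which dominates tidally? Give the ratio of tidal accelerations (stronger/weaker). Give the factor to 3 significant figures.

Moon U, by a factor of ≈ 1.65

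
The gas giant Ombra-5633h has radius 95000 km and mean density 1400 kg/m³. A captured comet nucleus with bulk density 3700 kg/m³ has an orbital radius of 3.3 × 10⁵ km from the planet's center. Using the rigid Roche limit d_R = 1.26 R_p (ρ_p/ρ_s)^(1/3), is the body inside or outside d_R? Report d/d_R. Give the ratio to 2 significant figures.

outside; d/d_R ≈ 3.8

d_R = 1.26 × (95000 km) × (1400/3700)^(1/3) = 86580 km
d/d_R = (3.3 × 10⁵) / (86580) = 3.8
Since d/d_R > 1, the body is outside the Roche limit.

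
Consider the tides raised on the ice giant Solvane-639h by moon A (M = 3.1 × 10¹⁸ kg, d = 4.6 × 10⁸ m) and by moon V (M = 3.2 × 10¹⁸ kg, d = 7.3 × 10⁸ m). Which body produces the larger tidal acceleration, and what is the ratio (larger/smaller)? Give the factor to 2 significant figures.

The tide-raising term goes as M/d³ (the gradient of a 1/d² field).
Moon A: (3.1 × 10¹⁸) / (4.6 × 10⁸)³ = 3.185 × 10⁻⁸
Moon V: (3.2 × 10¹⁸) / (7.3 × 10⁸)³ = 8.226 × 10⁻⁹
Ratio (larger/smaller) = 3.9

Moon A, by a factor of ≈ 3.9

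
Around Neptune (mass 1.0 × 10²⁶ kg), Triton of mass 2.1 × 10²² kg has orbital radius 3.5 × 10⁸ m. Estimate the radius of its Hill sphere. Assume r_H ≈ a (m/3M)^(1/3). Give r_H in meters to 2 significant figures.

r_H ≈ a (m/3M)^(1/3)
    = (3.5 × 10⁸) × (2.1 × 10²² / (3 × 1.0 × 10²⁶))^(1/3)
    = 1.4 × 10⁷ m

1.4 × 10⁷ m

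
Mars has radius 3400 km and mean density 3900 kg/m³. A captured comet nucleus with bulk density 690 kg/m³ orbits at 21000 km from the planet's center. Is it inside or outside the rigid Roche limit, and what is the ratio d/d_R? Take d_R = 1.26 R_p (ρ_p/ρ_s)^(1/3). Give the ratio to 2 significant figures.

outside; d/d_R ≈ 2.8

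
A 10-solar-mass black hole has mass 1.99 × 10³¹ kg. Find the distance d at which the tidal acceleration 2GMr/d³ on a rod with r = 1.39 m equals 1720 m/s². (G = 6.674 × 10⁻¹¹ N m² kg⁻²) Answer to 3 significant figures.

2GMr/d³ = a_tidal  ⇒  d = (2GMr / a_tidal)^(1/3)
d = (2 × 6.674×10⁻¹¹ × (1.99 × 10³¹) × (1.39) / (1720))^(1/3)
  = 1.29 × 10⁶ m

1.29 × 10⁶ m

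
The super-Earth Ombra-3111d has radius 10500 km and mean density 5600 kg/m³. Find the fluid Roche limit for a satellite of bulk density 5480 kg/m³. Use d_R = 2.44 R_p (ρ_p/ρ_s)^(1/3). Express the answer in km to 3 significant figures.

d_R = 2.44 × 10500 km × (5600/5480)^(1/3)
    = 25800 km

25800 km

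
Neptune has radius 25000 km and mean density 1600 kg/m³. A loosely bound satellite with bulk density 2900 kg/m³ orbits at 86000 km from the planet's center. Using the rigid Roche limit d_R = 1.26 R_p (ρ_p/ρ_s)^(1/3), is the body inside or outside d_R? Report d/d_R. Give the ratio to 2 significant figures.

outside; d/d_R ≈ 3.3

d_R = 1.26 × (25000 km) × (1600/2900)^(1/3) = 25840 km
d/d_R = (86000) / (25840) = 3.3
Since d/d_R > 1, the body is outside the Roche limit.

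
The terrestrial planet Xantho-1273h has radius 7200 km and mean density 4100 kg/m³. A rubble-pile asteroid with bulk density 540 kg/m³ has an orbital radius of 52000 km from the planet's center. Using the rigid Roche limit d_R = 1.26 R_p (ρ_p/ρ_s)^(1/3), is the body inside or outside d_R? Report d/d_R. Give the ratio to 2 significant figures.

outside; d/d_R ≈ 2.9

d_R = 1.26 × (7200 km) × (4100/540)^(1/3) = 17830 km
d/d_R = (52000) / (17830) = 2.9
Since d/d_R > 1, the body is outside the Roche limit.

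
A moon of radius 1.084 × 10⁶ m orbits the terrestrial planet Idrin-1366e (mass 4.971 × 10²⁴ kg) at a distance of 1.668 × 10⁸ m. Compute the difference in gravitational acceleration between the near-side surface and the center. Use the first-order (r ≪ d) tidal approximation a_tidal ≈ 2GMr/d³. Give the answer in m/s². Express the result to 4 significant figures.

1.550 × 10⁻⁴ m/s²

The tidal stretch is the gradient of GM/d² times the body's extent r, hence the 1/d³ dependence.
Δa = 2GMr/d³
   = 2 × (6.674 × 10⁻¹¹) × (4.971 × 10²⁴) × (1.084 × 10⁶) / (1.668 × 10⁸)³
   = 1.550 × 10⁻⁴ m/s²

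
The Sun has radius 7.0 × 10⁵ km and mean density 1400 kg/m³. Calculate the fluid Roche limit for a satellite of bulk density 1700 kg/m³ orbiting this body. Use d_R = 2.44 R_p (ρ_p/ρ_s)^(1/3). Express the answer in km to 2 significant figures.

d_R = 2.44 × 7.0 × 10⁵ km × (1400/1700)^(1/3)
    = 1.6 × 10⁶ km

1.6 × 10⁶ km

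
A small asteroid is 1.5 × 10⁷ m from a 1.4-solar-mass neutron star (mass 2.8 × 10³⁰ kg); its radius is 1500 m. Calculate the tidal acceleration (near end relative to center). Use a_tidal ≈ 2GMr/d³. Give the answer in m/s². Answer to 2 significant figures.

1.7 × 10² m/s²

a_tidal = 2GMr/d³
        = 2 × (6.674 × 10⁻¹¹) × (2.8 × 10³⁰) × (1500) / (1.5 × 10⁷)³
        = 1.7 × 10² m/s²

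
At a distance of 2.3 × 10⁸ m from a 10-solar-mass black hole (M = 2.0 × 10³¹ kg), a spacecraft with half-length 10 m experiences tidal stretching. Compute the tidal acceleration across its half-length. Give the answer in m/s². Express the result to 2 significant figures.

2.2 × 10⁻³ m/s²

Since r ≪ d, expand the inverse-square field across one radius to get the leading 2GMr/d³ term.
Δg = 2GMr/d³
   = 2 × (6.674 × 10⁻¹¹) × (2.0 × 10³¹) × (10) / (2.3 × 10⁸)³
   = 2.2 × 10⁻³ m/s²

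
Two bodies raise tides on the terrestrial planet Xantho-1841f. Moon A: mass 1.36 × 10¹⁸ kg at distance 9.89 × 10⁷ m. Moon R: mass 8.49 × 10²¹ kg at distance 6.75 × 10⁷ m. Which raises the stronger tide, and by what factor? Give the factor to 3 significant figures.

Moon R, by a factor of ≈ 19600

Tidal stretch scales as M/d³; compute that for each body.
Moon A: (1.36 × 10¹⁸) / (9.89 × 10⁷)³ = 1.406 × 10⁻⁶
Moon R: (8.49 × 10²¹) / (6.75 × 10⁷)³ = 2.761 × 10⁻²
Ratio (larger/smaller) = 19600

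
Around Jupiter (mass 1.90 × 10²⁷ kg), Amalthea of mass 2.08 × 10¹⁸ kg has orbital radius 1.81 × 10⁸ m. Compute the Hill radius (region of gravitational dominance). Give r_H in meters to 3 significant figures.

1.29 × 10⁵ m

r_H ≈ a (m/3M)^(1/3)
    = (1.81 × 10⁸) × (2.08 × 10¹⁸ / (3 × 1.90 × 10²⁷))^(1/3)
    = 1.29 × 10⁵ m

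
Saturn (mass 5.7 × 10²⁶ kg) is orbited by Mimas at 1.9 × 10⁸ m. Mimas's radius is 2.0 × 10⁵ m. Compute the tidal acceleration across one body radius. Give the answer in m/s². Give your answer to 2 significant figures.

2.2 × 10⁻³ m/s²

Since r ≪ d, expand the inverse-square field across one radius to get the leading 2GMr/d³ term.
Δa = 2GMr/d³
   = 2 × (6.674 × 10⁻¹¹) × (5.7 × 10²⁶) × (2.0 × 10⁵) / (1.9 × 10⁸)³
   = 2.2 × 10⁻³ m/s²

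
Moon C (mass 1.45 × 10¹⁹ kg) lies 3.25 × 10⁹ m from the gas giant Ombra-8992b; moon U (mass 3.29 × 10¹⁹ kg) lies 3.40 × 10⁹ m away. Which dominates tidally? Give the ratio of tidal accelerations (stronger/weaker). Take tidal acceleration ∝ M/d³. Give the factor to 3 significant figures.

The tide-raising term goes as M/d³ (the gradient of a 1/d² field).
Moon C: (1.45 × 10¹⁹) / (3.25 × 10⁹)³ = 4.224 × 10⁻¹⁰
Moon U: (3.29 × 10¹⁹) / (3.40 × 10⁹)³ = 8.371 × 10⁻¹⁰
Ratio (larger/smaller) = 1.98

Moon U, by a factor of ≈ 1.98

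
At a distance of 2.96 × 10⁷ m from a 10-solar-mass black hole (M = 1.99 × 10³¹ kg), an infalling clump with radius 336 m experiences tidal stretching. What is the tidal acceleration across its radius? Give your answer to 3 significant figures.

3.44 × 10¹ m/s²

Differencing GM/(d−r)² and GM/d² to first order in r/d gives 2GMr/d³.
a_tidal = 2GMr/d³
        = 2 × (6.674 × 10⁻¹¹) × (1.99 × 10³¹) × (336) / (2.96 × 10⁷)³
        = 3.44 × 10¹ m/s²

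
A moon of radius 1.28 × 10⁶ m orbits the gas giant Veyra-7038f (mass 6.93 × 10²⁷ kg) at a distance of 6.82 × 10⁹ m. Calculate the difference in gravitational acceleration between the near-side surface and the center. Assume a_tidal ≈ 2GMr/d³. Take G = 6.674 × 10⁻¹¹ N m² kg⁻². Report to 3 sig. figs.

Δa = 2GMr/d³
   = 2 × (6.674 × 10⁻¹¹) × (6.93 × 10²⁷) × (1.28 × 10⁶) / (6.82 × 10⁹)³
   = 3.73 × 10⁻⁶ m/s²

3.73 × 10⁻⁶ m/s²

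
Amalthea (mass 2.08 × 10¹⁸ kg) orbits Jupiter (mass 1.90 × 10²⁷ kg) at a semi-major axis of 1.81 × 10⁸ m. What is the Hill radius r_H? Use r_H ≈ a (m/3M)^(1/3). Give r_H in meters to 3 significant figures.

1.29 × 10⁵ m

r_H ≈ a (m/3M)^(1/3)
    = (1.81 × 10⁸) × (2.08 × 10¹⁸ / (3 × 1.90 × 10²⁷))^(1/3)
    = 1.29 × 10⁵ m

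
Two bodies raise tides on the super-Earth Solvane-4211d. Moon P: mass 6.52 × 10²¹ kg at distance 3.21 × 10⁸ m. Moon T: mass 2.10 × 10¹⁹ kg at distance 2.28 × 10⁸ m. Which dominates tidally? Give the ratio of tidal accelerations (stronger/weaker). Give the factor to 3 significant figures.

Moon P, by a factor of ≈ 111

The tide-raising term goes as M/d³ (the gradient of a 1/d² field).
Moon P: (6.52 × 10²¹) / (3.21 × 10⁸)³ = 1.971 × 10⁻⁴
Moon T: (2.10 × 10¹⁹) / (2.28 × 10⁸)³ = 1.772 × 10⁻⁶
Ratio (larger/smaller) = 111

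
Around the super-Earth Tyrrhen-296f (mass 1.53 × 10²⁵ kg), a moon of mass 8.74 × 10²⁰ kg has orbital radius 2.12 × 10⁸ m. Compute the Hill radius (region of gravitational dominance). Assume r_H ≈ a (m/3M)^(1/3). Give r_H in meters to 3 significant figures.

r_H ≈ a (m/3M)^(1/3)
    = (2.12 × 10⁸) × (8.74 × 10²⁰ / (3 × 1.53 × 10²⁵))^(1/3)
    = 5.66 × 10⁶ m

5.66 × 10⁶ m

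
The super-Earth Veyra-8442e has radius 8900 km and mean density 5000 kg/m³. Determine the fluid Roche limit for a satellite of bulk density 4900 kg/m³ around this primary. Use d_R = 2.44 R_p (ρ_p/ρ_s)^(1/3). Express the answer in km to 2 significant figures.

22000 km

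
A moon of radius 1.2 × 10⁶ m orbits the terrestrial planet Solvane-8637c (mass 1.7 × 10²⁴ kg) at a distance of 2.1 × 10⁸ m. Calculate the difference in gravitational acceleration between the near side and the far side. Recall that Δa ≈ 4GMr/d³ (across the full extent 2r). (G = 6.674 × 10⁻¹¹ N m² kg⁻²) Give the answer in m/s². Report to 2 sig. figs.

Δg = 4GMr/d³
   = 4 × (6.674 × 10⁻¹¹) × (1.7 × 10²⁴) × (1.2 × 10⁶) / (2.1 × 10⁸)³
   = 5.9 × 10⁻⁵ m/s²

5.9 × 10⁻⁵ m/s²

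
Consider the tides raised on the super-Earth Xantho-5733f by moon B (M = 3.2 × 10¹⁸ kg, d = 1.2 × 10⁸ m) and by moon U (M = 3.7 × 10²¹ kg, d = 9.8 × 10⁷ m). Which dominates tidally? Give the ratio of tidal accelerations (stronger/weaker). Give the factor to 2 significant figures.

Moon U, by a factor of ≈ 2100

Tidal acceleration ∝ M/d³, so compare M/d³ for each.
Moon B: (3.2 × 10¹⁸) / (1.2 × 10⁸)³ = 1.852 × 10⁻⁶
Moon U: (3.7 × 10²¹) / (9.8 × 10⁷)³ = 3.931 × 10⁻³
Ratio (larger/smaller) = 2100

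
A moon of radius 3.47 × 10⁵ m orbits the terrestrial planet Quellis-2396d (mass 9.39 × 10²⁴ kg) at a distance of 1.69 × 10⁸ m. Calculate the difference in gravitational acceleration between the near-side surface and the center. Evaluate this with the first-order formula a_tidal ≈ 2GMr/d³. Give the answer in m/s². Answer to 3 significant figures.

Δa = 2GMr/d³
   = 2 × (6.674 × 10⁻¹¹) × (9.39 × 10²⁴) × (3.47 × 10⁵) / (1.69 × 10⁸)³
   = 9.01 × 10⁻⁵ m/s²

9.01 × 10⁻⁵ m/s²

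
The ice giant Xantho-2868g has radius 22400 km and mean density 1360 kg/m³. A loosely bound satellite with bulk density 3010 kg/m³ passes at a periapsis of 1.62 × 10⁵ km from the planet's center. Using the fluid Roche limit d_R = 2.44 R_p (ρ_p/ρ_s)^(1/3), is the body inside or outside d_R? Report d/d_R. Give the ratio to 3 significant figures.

outside; d/d_R ≈ 3.86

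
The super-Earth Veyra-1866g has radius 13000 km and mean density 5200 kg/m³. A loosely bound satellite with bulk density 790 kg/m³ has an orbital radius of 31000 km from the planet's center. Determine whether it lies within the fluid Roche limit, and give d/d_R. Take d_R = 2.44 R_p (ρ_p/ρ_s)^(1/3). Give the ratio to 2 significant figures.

inside; d/d_R ≈ 0.52

d_R = 2.44 × (13000 km) × (5200/790)^(1/3) = 59450 km
d/d_R = (31000) / (59450) = 0.52
Since d/d_R < 1, the body is inside the Roche limit.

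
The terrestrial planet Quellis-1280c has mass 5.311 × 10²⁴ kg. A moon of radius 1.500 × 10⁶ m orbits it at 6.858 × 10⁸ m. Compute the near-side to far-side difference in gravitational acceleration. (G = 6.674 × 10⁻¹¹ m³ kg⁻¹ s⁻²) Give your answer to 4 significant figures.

6.594 × 10⁻⁶ m/s²

Differencing GM/(d−r)² and GM/(d+r)² to first order in r/d gives 4GMr/d³.
Δa = 4GMr/d³
   = 4 × (6.674 × 10⁻¹¹) × (5.311 × 10²⁴) × (1.500 × 10⁶) / (6.858 × 10⁸)³
   = 6.594 × 10⁻⁶ m/s²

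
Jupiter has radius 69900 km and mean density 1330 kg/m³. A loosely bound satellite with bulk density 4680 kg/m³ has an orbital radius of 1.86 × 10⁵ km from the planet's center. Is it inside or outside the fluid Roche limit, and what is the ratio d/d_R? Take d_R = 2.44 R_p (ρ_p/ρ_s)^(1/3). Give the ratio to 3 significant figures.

outside; d/d_R ≈ 1.66

d_R = 2.44 × (69900 km) × (1330/4680)^(1/3) = 1.121 × 10⁵ km
d/d_R = (1.86 × 10⁵) / (1.121 × 10⁵) = 1.66
Since d/d_R > 1, the body is outside the Roche limit.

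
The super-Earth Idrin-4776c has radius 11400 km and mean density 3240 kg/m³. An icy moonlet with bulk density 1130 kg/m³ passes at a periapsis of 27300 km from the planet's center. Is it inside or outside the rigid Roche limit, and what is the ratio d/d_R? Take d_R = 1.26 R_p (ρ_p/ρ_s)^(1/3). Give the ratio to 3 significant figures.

d_R = 1.26 × (11400 km) × (3240/1130)^(1/3) = 20410 km
d/d_R = (27300) / (20410) = 1.34
Since d/d_R > 1, the body is outside the Roche limit.

outside; d/d_R ≈ 1.34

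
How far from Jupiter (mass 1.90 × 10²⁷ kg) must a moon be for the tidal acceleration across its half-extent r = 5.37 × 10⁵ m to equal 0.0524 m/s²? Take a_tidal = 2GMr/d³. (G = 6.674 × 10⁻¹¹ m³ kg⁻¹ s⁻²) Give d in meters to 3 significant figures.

2GMr/d³ = a_tidal  ⇒  d = (2GMr / a_tidal)^(1/3)
d = (2 × 6.674×10⁻¹¹ × (1.90 × 10²⁷) × (5.37 × 10⁵) / (0.0524))^(1/3)
  = 1.37 × 10⁸ m

1.37 × 10⁸ m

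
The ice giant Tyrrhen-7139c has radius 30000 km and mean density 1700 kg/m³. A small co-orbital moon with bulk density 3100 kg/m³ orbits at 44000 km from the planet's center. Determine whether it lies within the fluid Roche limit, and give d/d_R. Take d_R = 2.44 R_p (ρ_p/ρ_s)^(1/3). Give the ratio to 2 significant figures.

d_R = 2.44 × (30000 km) × (1700/3100)^(1/3) = 59920 km
d/d_R = (44000) / (59920) = 0.73
Since d/d_R < 1, the body is inside the Roche limit.

inside; d/d_R ≈ 0.73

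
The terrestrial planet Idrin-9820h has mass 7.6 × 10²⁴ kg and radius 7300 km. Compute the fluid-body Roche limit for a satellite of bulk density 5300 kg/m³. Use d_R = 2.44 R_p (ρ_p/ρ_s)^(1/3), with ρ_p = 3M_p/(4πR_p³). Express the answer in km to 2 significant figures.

17000 km

ρ_p = 3M_p/(4πR_p³) = 3 × (7.6 × 10²⁴) / (4π × (7.3 × 10⁶ m)³) = 4700 kg/m³
d_R = 2.44 × 7300 km × (4700/5300)^(1/3)
    = 17000 km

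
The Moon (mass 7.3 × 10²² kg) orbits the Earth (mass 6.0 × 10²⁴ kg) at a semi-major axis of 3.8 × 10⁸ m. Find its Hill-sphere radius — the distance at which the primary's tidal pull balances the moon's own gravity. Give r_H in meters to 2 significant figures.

6.1 × 10⁷ m

r_H ≈ a (m/3M)^(1/3)
    = (3.8 × 10⁸) × (7.3 × 10²² / (3 × 6.0 × 10²⁴))^(1/3)
    = 6.1 × 10⁷ m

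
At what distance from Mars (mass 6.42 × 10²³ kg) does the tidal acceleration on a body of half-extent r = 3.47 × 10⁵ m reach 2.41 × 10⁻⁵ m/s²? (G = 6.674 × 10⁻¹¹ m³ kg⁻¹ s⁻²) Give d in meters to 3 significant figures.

2GMr/d³ = a_tidal  ⇒  d = (2GMr / a_tidal)^(1/3)
d = (2 × 6.674×10⁻¹¹ × (6.42 × 10²³) × (3.47 × 10⁵) / (2.41 × 10⁻⁵))^(1/3)
  = 1.07 × 10⁸ m

1.07 × 10⁸ m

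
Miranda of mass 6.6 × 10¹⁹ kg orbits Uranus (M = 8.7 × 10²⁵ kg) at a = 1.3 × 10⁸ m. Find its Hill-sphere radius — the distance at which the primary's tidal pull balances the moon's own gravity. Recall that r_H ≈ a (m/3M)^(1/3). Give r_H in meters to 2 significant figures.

r_H ≈ a (m/3M)^(1/3)
    = (1.3 × 10⁸) × (6.6 × 10¹⁹ / (3 × 8.7 × 10²⁵))^(1/3)
    = 8.2 × 10⁵ m

8.2 × 10⁵ m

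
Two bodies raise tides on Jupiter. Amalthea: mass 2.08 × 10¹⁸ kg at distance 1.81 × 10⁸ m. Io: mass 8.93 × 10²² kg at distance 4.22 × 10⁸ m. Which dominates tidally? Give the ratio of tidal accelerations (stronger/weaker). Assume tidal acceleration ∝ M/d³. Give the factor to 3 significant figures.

The tide-raising term goes as M/d³ (the gradient of a 1/d² field).
Amalthea: (2.08 × 10¹⁸) / (1.81 × 10⁸)³ = 3.508 × 10⁻⁷
Io: (8.93 × 10²²) / (4.22 × 10⁸)³ = 1.188 × 10⁻³
Ratio (larger/smaller) = 3390

Io, by a factor of ≈ 3390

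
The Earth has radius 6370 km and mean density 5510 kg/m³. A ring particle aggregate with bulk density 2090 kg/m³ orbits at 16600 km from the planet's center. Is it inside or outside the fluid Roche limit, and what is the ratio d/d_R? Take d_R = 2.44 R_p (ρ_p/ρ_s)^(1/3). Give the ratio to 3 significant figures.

inside; d/d_R ≈ 0.773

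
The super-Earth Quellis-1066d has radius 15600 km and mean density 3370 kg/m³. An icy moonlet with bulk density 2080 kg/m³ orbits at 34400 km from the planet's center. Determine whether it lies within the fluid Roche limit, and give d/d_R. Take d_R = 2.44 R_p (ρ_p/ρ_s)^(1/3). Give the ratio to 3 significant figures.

d_R = 2.44 × (15600 km) × (3370/2080)^(1/3) = 44710 km
d/d_R = (34400) / (44710) = 0.769
Since d/d_R < 1, the body is inside the Roche limit.

inside; d/d_R ≈ 0.769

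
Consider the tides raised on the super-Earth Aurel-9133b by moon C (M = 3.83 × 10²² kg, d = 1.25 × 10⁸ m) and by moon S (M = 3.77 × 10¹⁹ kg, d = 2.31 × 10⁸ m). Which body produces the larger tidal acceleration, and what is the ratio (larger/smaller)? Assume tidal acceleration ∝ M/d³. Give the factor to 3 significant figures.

The tide-raising term goes as M/d³ (the gradient of a 1/d² field).
Moon C: (3.83 × 10²²) / (1.25 × 10⁸)³ = 1.961 × 10⁻²
Moon S: (3.77 × 10¹⁹) / (2.31 × 10⁸)³ = 3.058 × 10⁻⁶
Ratio (larger/smaller) = 6410

Moon C, by a factor of ≈ 6410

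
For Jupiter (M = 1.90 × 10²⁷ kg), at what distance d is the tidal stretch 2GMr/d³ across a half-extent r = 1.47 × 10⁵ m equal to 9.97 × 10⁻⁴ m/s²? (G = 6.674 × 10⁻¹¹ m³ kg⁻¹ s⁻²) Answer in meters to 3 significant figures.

3.34 × 10⁸ m

2GMr/d³ = a_tidal  ⇒  d = (2GMr / a_tidal)^(1/3)
d = (2 × 6.674×10⁻¹¹ × (1.90 × 10²⁷) × (1.47 × 10⁵) / (9.97 × 10⁻⁴))^(1/3)
  = 3.34 × 10⁸ m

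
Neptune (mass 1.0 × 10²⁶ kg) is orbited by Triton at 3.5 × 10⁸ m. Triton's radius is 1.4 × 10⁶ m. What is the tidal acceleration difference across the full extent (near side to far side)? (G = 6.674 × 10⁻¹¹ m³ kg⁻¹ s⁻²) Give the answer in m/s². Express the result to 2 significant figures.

8.7 × 10⁻⁴ m/s²

The field gradient is 2GM/d³; across the full diameter 2r the difference is 4GMr/d³.
Δa = 4GMr/d³
   = 4 × (6.674 × 10⁻¹¹) × (1.0 × 10²⁶) × (1.4 × 10⁶) / (3.5 × 10⁸)³
   = 8.7 × 10⁻⁴ m/s²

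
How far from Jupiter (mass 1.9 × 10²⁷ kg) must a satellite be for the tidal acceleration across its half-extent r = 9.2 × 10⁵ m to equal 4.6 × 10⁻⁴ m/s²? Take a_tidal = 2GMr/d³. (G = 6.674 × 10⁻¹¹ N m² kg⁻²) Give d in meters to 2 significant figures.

8.0 × 10⁸ m

2GMr/d³ = a_tidal  ⇒  d = (2GMr / a_tidal)^(1/3)
d = (2 × 6.674×10⁻¹¹ × (1.9 × 10²⁷) × (9.2 × 10⁵) / (4.6 × 10⁻⁴))^(1/3)
  = 8.0 × 10⁸ m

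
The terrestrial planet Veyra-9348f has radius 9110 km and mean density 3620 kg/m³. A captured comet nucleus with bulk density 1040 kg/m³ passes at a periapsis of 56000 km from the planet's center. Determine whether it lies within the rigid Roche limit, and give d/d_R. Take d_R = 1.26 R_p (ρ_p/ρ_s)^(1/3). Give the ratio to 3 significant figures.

d_R = 1.26 × (9110 km) × (3620/1040)^(1/3) = 17400 km
d/d_R = (56000) / (17400) = 3.22
Since d/d_R > 1, the body is outside the Roche limit.

outside; d/d_R ≈ 3.22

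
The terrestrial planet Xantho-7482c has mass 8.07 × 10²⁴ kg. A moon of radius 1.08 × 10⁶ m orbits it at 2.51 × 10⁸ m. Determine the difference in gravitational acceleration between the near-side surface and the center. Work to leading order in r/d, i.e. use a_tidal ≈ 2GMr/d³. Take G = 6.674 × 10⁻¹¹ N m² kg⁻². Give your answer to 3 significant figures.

Δg = 2GMr/d³
   = 2 × (6.674 × 10⁻¹¹) × (8.07 × 10²⁴) × (1.08 × 10⁶) / (2.51 × 10⁸)³
   = 7.36 × 10⁻⁵ m/s²

7.36 × 10⁻⁵ m/s²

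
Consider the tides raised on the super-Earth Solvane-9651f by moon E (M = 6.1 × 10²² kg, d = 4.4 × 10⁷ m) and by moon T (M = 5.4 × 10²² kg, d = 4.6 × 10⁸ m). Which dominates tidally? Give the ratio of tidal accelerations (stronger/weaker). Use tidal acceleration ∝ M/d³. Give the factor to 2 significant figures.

The tide-raising term goes as M/d³ (the gradient of a 1/d² field).
Moon E: (6.1 × 10²²) / (4.4 × 10⁷)³ = 7.161 × 10⁻¹
Moon T: (5.4 × 10²²) / (4.6 × 10⁸)³ = 5.548 × 10⁻⁴
Ratio (larger/smaller) = 1300

Moon E, by a factor of ≈ 1300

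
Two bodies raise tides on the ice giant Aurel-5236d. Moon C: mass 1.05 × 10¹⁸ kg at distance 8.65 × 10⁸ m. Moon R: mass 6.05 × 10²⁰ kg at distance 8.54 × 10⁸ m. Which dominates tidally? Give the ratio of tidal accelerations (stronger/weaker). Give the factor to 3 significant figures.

Moon R, by a factor of ≈ 599

Tidal acceleration ∝ M/d³, so compare M/d³ for each.
Moon C: (1.05 × 10¹⁸) / (8.65 × 10⁸)³ = 1.622 × 10⁻⁹
Moon R: (6.05 × 10²⁰) / (8.54 × 10⁸)³ = 9.714 × 10⁻⁷
Ratio (larger/smaller) = 599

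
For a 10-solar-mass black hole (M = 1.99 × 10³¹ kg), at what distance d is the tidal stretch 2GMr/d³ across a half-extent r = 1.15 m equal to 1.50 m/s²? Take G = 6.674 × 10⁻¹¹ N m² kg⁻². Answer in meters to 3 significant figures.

1.27 × 10⁷ m

2GMr/d³ = a_tidal  ⇒  d = (2GMr / a_tidal)^(1/3)
d = (2 × 6.674×10⁻¹¹ × (1.99 × 10³¹) × (1.15) / (1.50))^(1/3)
  = 1.27 × 10⁷ m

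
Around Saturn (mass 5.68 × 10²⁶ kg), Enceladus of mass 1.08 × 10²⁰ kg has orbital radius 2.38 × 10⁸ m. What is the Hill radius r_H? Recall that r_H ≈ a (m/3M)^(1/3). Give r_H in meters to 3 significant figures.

9.49 × 10⁵ m

r_H ≈ a (m/3M)^(1/3)
    = (2.38 × 10⁸) × (1.08 × 10²⁰ / (3 × 5.68 × 10²⁶))^(1/3)
    = 9.49 × 10⁵ m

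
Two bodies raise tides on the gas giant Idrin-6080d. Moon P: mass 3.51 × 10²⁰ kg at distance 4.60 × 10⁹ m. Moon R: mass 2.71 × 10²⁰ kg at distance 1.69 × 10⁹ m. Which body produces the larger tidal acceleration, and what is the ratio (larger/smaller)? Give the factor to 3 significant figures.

Tidal acceleration ∝ M/d³, so compare M/d³ for each.
Moon P: (3.51 × 10²⁰) / (4.60 × 10⁹)³ = 3.606 × 10⁻⁹
Moon R: (2.71 × 10²⁰) / (1.69 × 10⁹)³ = 5.614 × 10⁻⁸
Ratio (larger/smaller) = 15.6

Moon R, by a factor of ≈ 15.6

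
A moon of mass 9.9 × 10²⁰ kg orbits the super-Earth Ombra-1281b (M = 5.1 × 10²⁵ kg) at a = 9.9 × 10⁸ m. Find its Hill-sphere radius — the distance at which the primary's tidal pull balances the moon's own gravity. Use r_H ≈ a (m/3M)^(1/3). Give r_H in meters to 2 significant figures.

1.8 × 10⁷ m

r_H ≈ a (m/3M)^(1/3)
    = (9.9 × 10⁸) × (9.9 × 10²⁰ / (3 × 5.1 × 10²⁵))^(1/3)
    = 1.8 × 10⁷ m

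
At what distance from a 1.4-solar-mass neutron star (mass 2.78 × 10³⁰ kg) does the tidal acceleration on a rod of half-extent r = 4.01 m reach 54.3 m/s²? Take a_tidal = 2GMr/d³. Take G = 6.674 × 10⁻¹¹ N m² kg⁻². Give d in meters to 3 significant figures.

2GMr/d³ = a_tidal  ⇒  d = (2GMr / a_tidal)^(1/3)
d = (2 × 6.674×10⁻¹¹ × (2.78 × 10³⁰) × (4.01) / (54.3))^(1/3)
  = 3.01 × 10⁶ m

3.01 × 10⁶ m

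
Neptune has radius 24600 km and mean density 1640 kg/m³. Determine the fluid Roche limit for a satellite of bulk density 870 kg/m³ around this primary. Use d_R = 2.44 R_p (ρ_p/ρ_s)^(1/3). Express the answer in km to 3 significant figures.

74100 km

d_R = 2.44 × 24600 km × (1640/870)^(1/3)
    = 74100 km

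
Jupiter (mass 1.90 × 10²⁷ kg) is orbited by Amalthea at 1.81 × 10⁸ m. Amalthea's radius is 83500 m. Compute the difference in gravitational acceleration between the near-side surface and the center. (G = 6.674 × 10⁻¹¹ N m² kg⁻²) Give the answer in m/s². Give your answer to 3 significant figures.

a_tidal = 2GMr/d³
        = 2 × (6.674 × 10⁻¹¹) × (1.90 × 10²⁷) × (83500) / (1.81 × 10⁸)³
        = 3.57 × 10⁻³ m/s²

3.57 × 10⁻³ m/s²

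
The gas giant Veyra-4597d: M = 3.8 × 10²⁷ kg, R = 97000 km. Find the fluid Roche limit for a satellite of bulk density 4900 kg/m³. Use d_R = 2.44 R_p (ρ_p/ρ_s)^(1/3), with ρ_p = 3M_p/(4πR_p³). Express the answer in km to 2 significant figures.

ρ_p = 3M_p/(4πR_p³) = 3 × (3.8 × 10²⁷) / (4π × (9.7 × 10⁷ m)³) = 990 kg/m³
d_R = 2.44 × 97000 km × (990/4900)^(1/3)
    = 1.4 × 10⁵ km

1.4 × 10⁵ km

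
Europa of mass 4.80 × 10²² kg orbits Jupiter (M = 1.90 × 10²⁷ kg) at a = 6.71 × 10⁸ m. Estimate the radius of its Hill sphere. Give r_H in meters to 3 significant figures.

1.37 × 10⁷ m

r_H ≈ a (m/3M)^(1/3)
    = (6.71 × 10⁸) × (4.80 × 10²² / (3 × 1.90 × 10²⁷))^(1/3)
    = 1.37 × 10⁷ m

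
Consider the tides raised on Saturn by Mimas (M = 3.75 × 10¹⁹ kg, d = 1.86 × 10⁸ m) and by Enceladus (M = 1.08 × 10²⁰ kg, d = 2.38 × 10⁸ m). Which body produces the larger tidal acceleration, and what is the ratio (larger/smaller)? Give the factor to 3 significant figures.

Enceladus, by a factor of ≈ 1.37

Tidal acceleration ∝ M/d³, so compare M/d³ for each.
Mimas: (3.75 × 10¹⁹) / (1.86 × 10⁸)³ = 5.828 × 10⁻⁶
Enceladus: (1.08 × 10²⁰) / (2.38 × 10⁸)³ = 8.011 × 10⁻⁶
Ratio (larger/smaller) = 1.37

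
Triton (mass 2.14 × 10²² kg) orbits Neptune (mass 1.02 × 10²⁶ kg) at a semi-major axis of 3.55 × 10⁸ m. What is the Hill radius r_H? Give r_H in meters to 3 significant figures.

r_H ≈ a (m/3M)^(1/3)
    = (3.55 × 10⁸) × (2.14 × 10²² / (3 × 1.02 × 10²⁶))^(1/3)
    = 1.46 × 10⁷ m

1.46 × 10⁷ m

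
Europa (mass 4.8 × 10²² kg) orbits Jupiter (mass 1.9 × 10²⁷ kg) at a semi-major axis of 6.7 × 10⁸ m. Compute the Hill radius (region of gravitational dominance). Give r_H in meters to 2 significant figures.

r_H ≈ a (m/3M)^(1/3)
    = (6.7 × 10⁸) × (4.8 × 10²² / (3 × 1.9 × 10²⁷))^(1/3)
    = 1.4 × 10⁷ m

1.4 × 10⁷ m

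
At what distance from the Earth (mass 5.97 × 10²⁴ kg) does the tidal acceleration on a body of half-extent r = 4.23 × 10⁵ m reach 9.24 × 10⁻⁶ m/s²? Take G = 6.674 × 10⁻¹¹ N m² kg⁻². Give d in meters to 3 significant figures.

3.32 × 10⁸ m

2GMr/d³ = a_tidal  ⇒  d = (2GMr / a_tidal)^(1/3)
d = (2 × 6.674×10⁻¹¹ × (5.97 × 10²⁴) × (4.23 × 10⁵) / (9.24 × 10⁻⁶))^(1/3)
  = 3.32 × 10⁸ m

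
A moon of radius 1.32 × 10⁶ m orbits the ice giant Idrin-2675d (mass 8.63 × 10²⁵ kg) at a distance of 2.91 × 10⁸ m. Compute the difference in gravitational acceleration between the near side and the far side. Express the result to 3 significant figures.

1.23 × 10⁻³ m/s²

The field gradient is 2GM/d³; across the full diameter 2r the difference is 4GMr/d³.
Δa = 4GMr/d³
   = 4 × (6.674 × 10⁻¹¹) × (8.63 × 10²⁵) × (1.32 × 10⁶) / (2.91 × 10⁸)³
   = 1.23 × 10⁻³ m/s²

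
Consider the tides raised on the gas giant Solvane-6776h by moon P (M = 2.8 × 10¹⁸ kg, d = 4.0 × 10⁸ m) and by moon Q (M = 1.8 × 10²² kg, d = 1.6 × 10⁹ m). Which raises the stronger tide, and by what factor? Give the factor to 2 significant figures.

Moon Q, by a factor of ≈ 100

Tidal acceleration ∝ M/d³, so compare M/d³ for each.
Moon P: (2.8 × 10¹⁸) / (4.0 × 10⁸)³ = 4.375 × 10⁻⁸
Moon Q: (1.8 × 10²²) / (1.6 × 10⁹)³ = 4.395 × 10⁻⁶
Ratio (larger/smaller) = 100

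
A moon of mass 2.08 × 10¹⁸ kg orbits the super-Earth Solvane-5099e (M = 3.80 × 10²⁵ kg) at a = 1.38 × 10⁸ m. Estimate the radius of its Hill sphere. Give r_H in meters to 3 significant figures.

3.63 × 10⁵ m

r_H ≈ a (m/3M)^(1/3)
    = (1.38 × 10⁸) × (2.08 × 10¹⁸ / (3 × 3.80 × 10²⁵))^(1/3)
    = 3.63 × 10⁵ m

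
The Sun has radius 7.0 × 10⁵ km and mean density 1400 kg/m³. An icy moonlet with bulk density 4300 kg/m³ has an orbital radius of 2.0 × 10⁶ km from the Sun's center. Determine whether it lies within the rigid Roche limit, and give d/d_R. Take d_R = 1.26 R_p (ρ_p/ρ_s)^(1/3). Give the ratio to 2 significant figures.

d_R = 1.26 × (7.0 × 10⁵ km) × (1400/4300)^(1/3) = 6.068 × 10⁵ km
d/d_R = (2.0 × 10⁶) / (6.068 × 10⁵) = 3.3
Since d/d_R > 1, the body is outside the Roche limit.

outside; d/d_R ≈ 3.3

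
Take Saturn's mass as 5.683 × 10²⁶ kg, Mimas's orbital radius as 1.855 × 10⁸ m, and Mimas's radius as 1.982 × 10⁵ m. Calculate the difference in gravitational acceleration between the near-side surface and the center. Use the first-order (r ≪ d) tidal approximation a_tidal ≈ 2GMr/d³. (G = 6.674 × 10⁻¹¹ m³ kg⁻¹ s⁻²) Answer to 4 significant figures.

2.355 × 10⁻³ m/s²

The tidal stretch is the gradient of GM/d² times the body's extent r, hence the 1/d³ dependence.
Δg = 2GMr/d³
   = 2 × (6.674 × 10⁻¹¹) × (5.683 × 10²⁶) × (1.982 × 10⁵) / (1.855 × 10⁸)³
   = 2.355 × 10⁻³ m/s²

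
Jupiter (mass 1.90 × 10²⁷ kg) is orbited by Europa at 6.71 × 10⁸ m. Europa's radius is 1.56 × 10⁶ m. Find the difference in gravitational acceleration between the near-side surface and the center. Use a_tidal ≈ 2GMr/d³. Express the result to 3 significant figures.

1.31 × 10⁻³ m/s²

a_tidal = 2GMr/d³
        = 2 × (6.674 × 10⁻¹¹) × (1.90 × 10²⁷) × (1.56 × 10⁶) / (6.71 × 10⁸)³
        = 1.31 × 10⁻³ m/s²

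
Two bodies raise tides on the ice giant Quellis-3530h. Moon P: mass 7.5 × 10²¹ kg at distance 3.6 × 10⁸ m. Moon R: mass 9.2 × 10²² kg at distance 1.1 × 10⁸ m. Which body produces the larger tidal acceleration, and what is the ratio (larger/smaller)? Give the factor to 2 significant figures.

The tide-raising term goes as M/d³ (the gradient of a 1/d² field).
Moon P: (7.5 × 10²¹) / (3.6 × 10⁸)³ = 1.608 × 10⁻⁴
Moon R: (9.2 × 10²²) / (1.1 × 10⁸)³ = 6.912 × 10⁻²
Ratio (larger/smaller) = 430

Moon R, by a factor of ≈ 430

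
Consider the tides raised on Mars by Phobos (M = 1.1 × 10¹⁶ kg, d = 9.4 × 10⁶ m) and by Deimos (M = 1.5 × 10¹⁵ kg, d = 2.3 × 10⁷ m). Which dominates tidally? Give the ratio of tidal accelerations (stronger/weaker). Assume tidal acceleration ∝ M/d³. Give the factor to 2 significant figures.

Phobos, by a factor of ≈ 110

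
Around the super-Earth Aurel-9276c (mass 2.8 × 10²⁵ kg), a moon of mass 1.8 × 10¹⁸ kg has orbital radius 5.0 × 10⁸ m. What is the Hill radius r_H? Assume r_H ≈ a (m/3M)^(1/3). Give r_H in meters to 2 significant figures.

1.4 × 10⁶ m

r_H ≈ a (m/3M)^(1/3)
    = (5.0 × 10⁸) × (1.8 × 10¹⁸ / (3 × 2.8 × 10²⁵))^(1/3)
    = 1.4 × 10⁶ m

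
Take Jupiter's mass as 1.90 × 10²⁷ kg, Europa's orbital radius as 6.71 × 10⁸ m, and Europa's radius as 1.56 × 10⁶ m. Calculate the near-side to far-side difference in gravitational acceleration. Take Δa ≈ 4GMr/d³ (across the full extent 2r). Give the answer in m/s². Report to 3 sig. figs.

2.62 × 10⁻³ m/s²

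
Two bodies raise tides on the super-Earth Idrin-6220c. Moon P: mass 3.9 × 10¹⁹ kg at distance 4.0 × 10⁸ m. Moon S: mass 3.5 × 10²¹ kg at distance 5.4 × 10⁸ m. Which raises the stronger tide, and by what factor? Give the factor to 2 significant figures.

The tide-raising term goes as M/d³ (the gradient of a 1/d² field).
Moon P: (3.9 × 10¹⁹) / (4.0 × 10⁸)³ = 6.094 × 10⁻⁷
Moon S: (3.5 × 10²¹) / (5.4 × 10⁸)³ = 2.223 × 10⁻⁵
Ratio (larger/smaller) = 36

Moon S, by a factor of ≈ 36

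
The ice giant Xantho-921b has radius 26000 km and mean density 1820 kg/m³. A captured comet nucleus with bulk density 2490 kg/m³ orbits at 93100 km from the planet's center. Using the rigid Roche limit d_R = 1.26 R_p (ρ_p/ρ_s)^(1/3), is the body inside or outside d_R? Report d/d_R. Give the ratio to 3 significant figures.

outside; d/d_R ≈ 3.15

d_R = 1.26 × (26000 km) × (1820/2490)^(1/3) = 29510 km
d/d_R = (93100) / (29510) = 3.15
Since d/d_R > 1, the body is outside the Roche limit.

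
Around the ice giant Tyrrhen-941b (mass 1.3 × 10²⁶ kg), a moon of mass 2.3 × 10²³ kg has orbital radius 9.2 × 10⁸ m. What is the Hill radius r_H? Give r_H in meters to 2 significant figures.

7.7 × 10⁷ m

r_H ≈ a (m/3M)^(1/3)
    = (9.2 × 10⁸) × (2.3 × 10²³ / (3 × 1.3 × 10²⁶))^(1/3)
    = 7.7 × 10⁷ m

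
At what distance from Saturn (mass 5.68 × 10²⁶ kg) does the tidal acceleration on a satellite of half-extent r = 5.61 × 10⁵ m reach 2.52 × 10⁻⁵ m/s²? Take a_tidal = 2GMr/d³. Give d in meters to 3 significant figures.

1.19 × 10⁹ m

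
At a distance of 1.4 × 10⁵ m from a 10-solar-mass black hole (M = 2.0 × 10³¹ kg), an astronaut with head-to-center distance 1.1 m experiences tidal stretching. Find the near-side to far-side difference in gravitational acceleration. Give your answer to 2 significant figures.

Differencing GM/(d−r)² and GM/(d+r)² to first order in r/d gives 4GMr/d³.
a_tidal = 4GMr/d³
        = 4 × (6.674 × 10⁻¹¹) × (2.0 × 10³¹) × (1.1) / (1.4 × 10⁵)³
        = 2.1 × 10⁶ m/s²

2.1 × 10⁶ m/s²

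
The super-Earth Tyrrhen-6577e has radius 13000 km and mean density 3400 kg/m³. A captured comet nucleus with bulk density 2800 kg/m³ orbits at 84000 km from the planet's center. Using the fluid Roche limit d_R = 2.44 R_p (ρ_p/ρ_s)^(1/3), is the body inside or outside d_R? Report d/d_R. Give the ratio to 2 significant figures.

outside; d/d_R ≈ 2.5

d_R = 2.44 × (13000 km) × (3400/2800)^(1/3) = 33840 km
d/d_R = (84000) / (33840) = 2.5
Since d/d_R > 1, the body is outside the Roche limit.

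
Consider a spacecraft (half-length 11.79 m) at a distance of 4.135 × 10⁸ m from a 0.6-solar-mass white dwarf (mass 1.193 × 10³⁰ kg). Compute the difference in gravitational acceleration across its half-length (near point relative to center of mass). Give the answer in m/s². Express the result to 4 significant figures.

a_tidal = 2GMr/d³
        = 2 × (6.674 × 10⁻¹¹) × (1.193 × 10³⁰) × (11.79) / (4.135 × 10⁸)³
        = 2.655 × 10⁻⁵ m/s²

2.655 × 10⁻⁵ m/s²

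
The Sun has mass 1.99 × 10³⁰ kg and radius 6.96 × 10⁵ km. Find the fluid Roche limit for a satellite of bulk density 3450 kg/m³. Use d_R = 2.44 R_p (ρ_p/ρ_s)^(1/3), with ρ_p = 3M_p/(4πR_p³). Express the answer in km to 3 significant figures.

1.26 × 10⁶ km

ρ_p = 3M_p/(4πR_p³) = 3 × (1.99 × 10³⁰) / (4π × (6.96 × 10⁸ m)³) = 1410 kg/m³
d_R = 2.44 × 6.96 × 10⁵ km × (1410/3450)^(1/3)
    = 1.26 × 10⁶ km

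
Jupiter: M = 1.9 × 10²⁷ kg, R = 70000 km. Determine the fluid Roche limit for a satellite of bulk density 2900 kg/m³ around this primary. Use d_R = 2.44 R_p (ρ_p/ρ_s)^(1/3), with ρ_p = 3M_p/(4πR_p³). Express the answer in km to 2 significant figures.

1.3 × 10⁵ km

ρ_p = 3M_p/(4πR_p³) = 3 × (1.9 × 10²⁷) / (4π × (7.0 × 10⁷ m)³) = 1300 kg/m³
d_R = 2.44 × 70000 km × (1300/2900)^(1/3)
    = 1.3 × 10⁵ km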